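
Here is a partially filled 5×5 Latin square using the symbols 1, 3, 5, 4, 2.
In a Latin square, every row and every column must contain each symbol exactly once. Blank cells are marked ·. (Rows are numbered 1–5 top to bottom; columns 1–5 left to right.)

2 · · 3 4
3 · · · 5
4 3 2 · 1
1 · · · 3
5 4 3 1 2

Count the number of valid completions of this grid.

2

Row 1, column 2: eliminating its row and column leaves {1, 5}.
Row 1, column 3: eliminating its row and column leaves {1, 5}.
Row 2, column 2: eliminating its row and column leaves {1, 2}.
Row 2, column 3: eliminating its row and column leaves {1, 4}.
Row 2, column 4: eliminating its row and column leaves {4, 2}.
Row 3, column 4: eliminating its row and column leaves {5}.
Row 4, column 2: eliminating its row and column leaves {5, 2}.
Row 4, column 3: eliminating its row and column leaves {5, 4}.
Row 4, column 4: eliminating its row and column leaves {5, 4, 2}.
Enumerating the assignments across these blanks that avoid any row or column repeat gives 2 completions.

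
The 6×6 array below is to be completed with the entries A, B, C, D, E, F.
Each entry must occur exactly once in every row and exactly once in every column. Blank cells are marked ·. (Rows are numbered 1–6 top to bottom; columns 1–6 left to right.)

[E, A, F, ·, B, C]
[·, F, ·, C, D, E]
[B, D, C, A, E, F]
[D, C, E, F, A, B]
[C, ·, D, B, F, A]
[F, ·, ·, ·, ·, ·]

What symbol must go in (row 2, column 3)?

Row 1, column 4: row 1 has {A, B, C, E, F} and column 4 has {A, B, C, F}, leaving only D.
Row 2, column 1: row 2 has {C, D, E, F} and column 1 has {B, C, D, E, F}, leaving only A.
Row 2 already has {A, C, D, E, F} and column 3 already has {C, D, E, F}, so row 2, column 3 must be B.

B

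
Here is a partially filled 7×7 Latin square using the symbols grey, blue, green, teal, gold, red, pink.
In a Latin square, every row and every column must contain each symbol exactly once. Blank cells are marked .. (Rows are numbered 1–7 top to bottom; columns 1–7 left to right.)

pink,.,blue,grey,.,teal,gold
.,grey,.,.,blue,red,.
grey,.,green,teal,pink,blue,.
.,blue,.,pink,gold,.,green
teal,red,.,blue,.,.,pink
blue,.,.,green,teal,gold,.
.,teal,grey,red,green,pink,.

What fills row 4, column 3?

Row 1, column 2: row 1 has {grey, blue, teal, gold, pink} and column 2 has {grey, blue, teal, red}, leaving only green.
Row 1, column 5: row 1 has {grey, blue, green, teal, gold, pink} and column 5 has {blue, green, teal, gold, pink}, leaving only red.
Row 2, column 4: row 2 has {grey, blue, red} and column 4 has {grey, blue, green, teal, red, pink}, leaving only gold.
Row 2, column 1: row 2 has {grey, blue, gold, red} and column 1 has {grey, blue, teal, pink}, leaving only green.
Row 2, column 7: row 2 has {grey, blue, green, gold, red} and column 7 has {green, gold, pink}, leaving only teal.
Row 2, column 3: row 2 has {grey, blue, green, teal, gold, red} and column 3 has {grey, blue, green}, leaving only pink.
Row 3, column 2: row 3 has {grey, blue, green, teal, pink} and column 2 has {grey, blue, green, teal, red}, leaving only gold.
Row 3, column 7: row 3 has {grey, blue, green, teal, gold, pink} and column 7 has {green, teal, gold, pink}, leaving only red.
Row 4, column 1: row 4 has {blue, green, gold, pink} and column 1 has {grey, blue, green, teal, pink}, leaving only red.
Row 4 already has {blue, green, gold, red, pink} and column 3 already has {grey, blue, green, pink}, so row 4, column 3 must be teal.

teal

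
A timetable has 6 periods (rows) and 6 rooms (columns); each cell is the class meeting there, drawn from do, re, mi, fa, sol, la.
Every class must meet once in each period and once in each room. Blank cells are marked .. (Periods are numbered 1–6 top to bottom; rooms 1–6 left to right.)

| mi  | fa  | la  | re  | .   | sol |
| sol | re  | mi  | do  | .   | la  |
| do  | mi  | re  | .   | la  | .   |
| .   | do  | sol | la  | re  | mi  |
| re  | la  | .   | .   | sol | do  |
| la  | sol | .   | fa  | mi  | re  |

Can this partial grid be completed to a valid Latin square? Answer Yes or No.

No period or room among the givens repeats a symbol, and propagating forced cells runs into no contradiction.
One valid completion exists (for instance, mi fa la re do sol / sol re mi do fa la / do mi re sol la fa / fa do sol la re mi / re la fa mi sol do / la sol do fa mi re).

Yes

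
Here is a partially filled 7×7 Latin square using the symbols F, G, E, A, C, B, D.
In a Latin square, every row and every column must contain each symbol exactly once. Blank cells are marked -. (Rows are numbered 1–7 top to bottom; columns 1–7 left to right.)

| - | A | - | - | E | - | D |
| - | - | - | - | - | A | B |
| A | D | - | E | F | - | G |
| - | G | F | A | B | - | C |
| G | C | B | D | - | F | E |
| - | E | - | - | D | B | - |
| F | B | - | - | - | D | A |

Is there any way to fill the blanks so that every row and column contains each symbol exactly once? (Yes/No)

No

Row 2, column 2: row 2 has {A, B} and column 2 has {G, E, A, C, B, D}, so it must be F.
Row 3, column 3: row 3 has {F, G, E, A, D} and column 3 has {F, B}, so it must be C.
Now row 3, column 6: row 3 together with column 6 already contain {F, G, E, A, C, B, D} — every symbol — so nothing can go there. The grid has no valid completion.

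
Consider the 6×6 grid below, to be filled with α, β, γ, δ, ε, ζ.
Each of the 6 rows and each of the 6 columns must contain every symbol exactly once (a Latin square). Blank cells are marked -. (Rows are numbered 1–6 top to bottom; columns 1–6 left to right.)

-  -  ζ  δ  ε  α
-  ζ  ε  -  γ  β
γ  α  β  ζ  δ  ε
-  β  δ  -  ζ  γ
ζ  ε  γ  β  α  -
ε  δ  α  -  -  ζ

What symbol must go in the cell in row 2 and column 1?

δ

Row 1, column 1: row 1 has {α, δ, ε, ζ} and column 1 has {γ, ε, ζ}, leaving only β.
Row 1, column 2: row 1 has {α, β, δ, ε, ζ} and column 2 has {α, β, δ, ε, ζ}, leaving only γ.
Row 2, column 4: row 2 has {β, γ, ε, ζ} and column 4 has {β, δ, ζ}, leaving only α.
Row 2 already has {α, β, γ, ε, ζ} and column 1 already has {β, γ, ε, ζ}, so row 2, column 1 must be δ.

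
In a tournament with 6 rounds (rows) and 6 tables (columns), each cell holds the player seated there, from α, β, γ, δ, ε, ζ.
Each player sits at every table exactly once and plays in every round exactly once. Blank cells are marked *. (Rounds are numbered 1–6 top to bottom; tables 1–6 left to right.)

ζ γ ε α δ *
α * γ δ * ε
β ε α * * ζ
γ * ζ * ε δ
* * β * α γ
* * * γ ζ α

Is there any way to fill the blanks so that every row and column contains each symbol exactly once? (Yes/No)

No

Round 3, table 4: round 3 together with table 4 already contain {α, β, γ, δ, ε, ζ} — every symbol — so nothing can go there. The grid has no valid completion.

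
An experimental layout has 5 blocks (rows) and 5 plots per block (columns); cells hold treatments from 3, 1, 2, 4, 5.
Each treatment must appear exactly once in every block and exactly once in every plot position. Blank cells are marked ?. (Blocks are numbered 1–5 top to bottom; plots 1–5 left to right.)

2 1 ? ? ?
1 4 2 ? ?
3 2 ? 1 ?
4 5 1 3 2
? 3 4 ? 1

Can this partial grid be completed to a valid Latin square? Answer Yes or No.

Yes

No block or plot among the givens repeats a symbol, and propagating forced cells runs into no contradiction.
One valid completion exists (for instance, 2 1 3 4 5 / 1 4 2 5 3 / 3 2 5 1 4 / 4 5 1 3 2 / 5 3 4 2 1).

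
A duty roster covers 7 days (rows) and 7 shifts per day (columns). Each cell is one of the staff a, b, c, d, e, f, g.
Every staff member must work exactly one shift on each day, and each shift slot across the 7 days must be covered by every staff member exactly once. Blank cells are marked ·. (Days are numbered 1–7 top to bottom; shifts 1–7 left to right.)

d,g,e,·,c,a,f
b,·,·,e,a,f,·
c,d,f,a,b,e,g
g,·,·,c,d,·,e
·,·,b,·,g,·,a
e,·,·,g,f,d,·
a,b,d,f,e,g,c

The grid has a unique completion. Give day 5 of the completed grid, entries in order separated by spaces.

Day 5, shift 1: day 5 has {a, b, g} and shift 1 has {a, b, c, d, e, g}, leaving only f.
Day 5, shift 4: day 5 has {a, b, f, g} and shift 4 has {a, c, e, f, g}, leaving only d.
Day 5, shift 6: day 5 has {a, b, d, f, g} and shift 6 has {a, d, e, f, g}, leaving only c.
Day 5, shift 2: day 5 has {a, b, c, d, f, g} and shift 2 has {b, d, g}, leaving only e.
So day 5 reads: f e b d g c a.

f e b d g c a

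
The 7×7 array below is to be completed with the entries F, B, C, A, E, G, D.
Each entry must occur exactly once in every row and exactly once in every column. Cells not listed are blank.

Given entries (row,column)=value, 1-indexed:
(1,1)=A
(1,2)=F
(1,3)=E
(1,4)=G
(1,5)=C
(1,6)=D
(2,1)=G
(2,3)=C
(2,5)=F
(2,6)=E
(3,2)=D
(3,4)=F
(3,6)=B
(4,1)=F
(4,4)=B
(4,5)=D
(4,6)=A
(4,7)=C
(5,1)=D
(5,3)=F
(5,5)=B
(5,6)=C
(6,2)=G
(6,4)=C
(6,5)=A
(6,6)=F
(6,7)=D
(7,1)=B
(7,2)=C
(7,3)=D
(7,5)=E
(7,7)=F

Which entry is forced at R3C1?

Row 1, column 7: row 1 has {F, C, A, E, G, D} and column 7 has {F, C, D}, leaving only B.
Row 2, column 7: row 2 has {F, C, E, G} and column 7 has {F, B, C, D}, leaving only A.
Row 2, column 2: row 2 has {F, C, A, E, G} and column 2 has {F, C, G, D}, leaving only B.
Row 2, column 4: row 2 has {F, B, C, A, E, G} and column 4 has {F, B, C, G}, leaving only D.
Row 3, column 5: row 3 has {F, B, D} and column 5 has {F, B, C, A, E, D}, leaving only G.
Row 3, column 3: row 3 has {F, B, G, D} and column 3 has {F, C, E, D}, leaving only A.
Row 3, column 7: row 3 has {F, B, A, G, D} and column 7 has {F, B, C, A, D}, leaving only E.
Row 3 already has {F, B, A, E, G, D} and column 1 already has {F, B, A, G, D}, so row 3, column 1 must be C.

C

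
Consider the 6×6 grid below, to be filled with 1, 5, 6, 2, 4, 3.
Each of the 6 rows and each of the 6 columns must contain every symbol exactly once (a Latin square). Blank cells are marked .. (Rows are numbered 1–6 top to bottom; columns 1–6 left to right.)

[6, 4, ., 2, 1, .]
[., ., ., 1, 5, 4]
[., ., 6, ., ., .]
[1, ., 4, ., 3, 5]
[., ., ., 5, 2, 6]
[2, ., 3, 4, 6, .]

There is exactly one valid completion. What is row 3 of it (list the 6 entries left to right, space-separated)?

5 1 6 3 4 2

Row 3, column 4: row 3 has {6} and column 4 has {1, 5, 2, 4}, leaving only 3.
Row 3, column 5: row 3 has {6, 3} and column 5 has {1, 5, 6, 2, 3}, leaving only 4.
Row 3, column 1: row 3 has {6, 4, 3} and column 1 has {1, 6, 2}, leaving only 5.
Row 1, column 3: row 1 has {1, 6, 2, 4} and column 3 has {6, 4, 3}, leaving only 5.
Row 1, column 6: row 1 has {1, 5, 6, 2, 4} and column 6 has {5, 6, 4}, leaving only 3.
Row 2, column 1: row 2 has {1, 5, 4} and column 1 has {1, 5, 6, 2}, leaving only 3.
Row 2, column 3: row 2 has {1, 5, 4, 3} and column 3 has {5, 6, 4, 3}, leaving only 2.
Row 2, column 2: row 2 has {1, 5, 2, 4, 3} and column 2 has {4}, leaving only 6.
Row 4, column 2: row 4 has {1, 5, 4, 3} and column 2 has {6, 4}, leaving only 2.
Row 3, column 2: row 3 has {5, 6, 4, 3} and column 2 has {6, 2, 4}, leaving only 1.
Row 3, column 6: row 3 has {1, 5, 6, 4, 3} and column 6 has {5, 6, 4, 3}, leaving only 2.
So row 3 reads: 5 1 6 3 4 2.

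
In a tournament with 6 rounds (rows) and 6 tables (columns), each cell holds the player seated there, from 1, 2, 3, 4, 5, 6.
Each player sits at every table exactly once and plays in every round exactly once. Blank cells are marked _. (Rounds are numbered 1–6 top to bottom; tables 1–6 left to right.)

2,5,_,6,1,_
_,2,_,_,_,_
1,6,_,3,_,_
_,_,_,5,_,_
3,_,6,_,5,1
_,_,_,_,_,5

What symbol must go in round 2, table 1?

5

Round 5, table 2: round 5 has {1, 3, 5, 6} and table 2 has {2, 5, 6}, leaving only 4.
Round 5, table 4: round 5 has {1, 3, 4, 5, 6} and table 4 has {3, 5, 6}, leaving only 2.
Round 2, table 1 is narrowed to {4, 5, 6}.
If it were 4, then round 6, table 1 would be left with no valid symbol.
If it were 6, then round 6, table 1 would be left with no valid symbol.
So round 2, table 1 must be 5.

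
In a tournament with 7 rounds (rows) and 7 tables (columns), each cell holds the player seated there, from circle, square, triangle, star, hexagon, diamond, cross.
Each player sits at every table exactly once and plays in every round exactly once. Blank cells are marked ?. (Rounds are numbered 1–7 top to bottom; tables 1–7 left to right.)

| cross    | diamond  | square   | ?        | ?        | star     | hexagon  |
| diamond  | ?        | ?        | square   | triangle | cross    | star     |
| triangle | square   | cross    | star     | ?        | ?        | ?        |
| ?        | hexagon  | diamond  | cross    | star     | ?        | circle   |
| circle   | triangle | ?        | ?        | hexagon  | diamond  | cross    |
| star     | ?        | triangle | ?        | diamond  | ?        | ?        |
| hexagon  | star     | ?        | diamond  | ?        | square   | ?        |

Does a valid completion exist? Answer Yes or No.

No

Round 5, table 4: round 5 together with table 4 already contain {circle, square, triangle, star, hexagon, diamond, cross} — every symbol — so nothing can go there. The grid has no valid completion.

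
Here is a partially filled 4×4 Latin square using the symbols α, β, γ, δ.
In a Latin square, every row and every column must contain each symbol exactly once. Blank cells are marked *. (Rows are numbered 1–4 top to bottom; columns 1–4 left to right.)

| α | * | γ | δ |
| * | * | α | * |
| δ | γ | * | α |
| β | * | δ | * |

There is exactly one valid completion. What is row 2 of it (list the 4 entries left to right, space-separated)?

Row 2, column 1: row 2 has {α} and column 1 has {α, β, δ}, leaving only γ.
Row 2, column 4: row 2 has {α, γ} and column 4 has {α, δ}, leaving only β.
Row 2, column 2: row 2 has {α, β, γ} and column 2 has {γ}, leaving only δ.
So row 2 reads: γ δ α β.

γ δ α β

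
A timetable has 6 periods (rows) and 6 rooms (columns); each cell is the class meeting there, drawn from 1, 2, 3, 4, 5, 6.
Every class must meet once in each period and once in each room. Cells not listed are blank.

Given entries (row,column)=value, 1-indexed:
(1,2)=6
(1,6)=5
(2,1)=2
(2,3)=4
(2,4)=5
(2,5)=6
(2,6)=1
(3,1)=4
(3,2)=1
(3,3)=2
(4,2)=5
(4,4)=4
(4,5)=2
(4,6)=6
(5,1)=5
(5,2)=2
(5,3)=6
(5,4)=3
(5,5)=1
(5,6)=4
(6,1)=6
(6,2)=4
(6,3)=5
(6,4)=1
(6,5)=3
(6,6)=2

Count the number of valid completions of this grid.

Period 1, room 1: eliminating its period and room leaves {1, 3}.
Period 1, room 3: eliminating its period and room leaves {1, 3}.
Period 1, room 4: eliminating its period and room leaves {2}.
Period 1, room 5: eliminating its period and room leaves {4}.
Period 2, room 2: eliminating its period and room leaves {3}.
Period 3, room 4: eliminating its period and room leaves {6}.
Period 3, room 5: eliminating its period and room leaves {5}.
Period 3, room 6: eliminating its period and room leaves {3}.
Period 4, room 1: eliminating its period and room leaves {1, 3}.
Period 4, room 3: eliminating its period and room leaves {1, 3}.
Enumerating the assignments across these blanks that avoid any period or room repeat gives 2 completions.

2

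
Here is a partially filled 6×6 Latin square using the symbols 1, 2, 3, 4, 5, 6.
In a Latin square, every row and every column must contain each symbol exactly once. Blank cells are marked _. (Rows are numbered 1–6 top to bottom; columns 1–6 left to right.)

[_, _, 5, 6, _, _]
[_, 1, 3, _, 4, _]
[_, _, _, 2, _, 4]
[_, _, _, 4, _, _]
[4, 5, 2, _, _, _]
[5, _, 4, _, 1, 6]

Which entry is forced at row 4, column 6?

Row 2, column 4: row 2 has {1, 3, 4} and column 4 has {2, 4, 6}, leaving only 5.
Row 2, column 6: row 2 has {1, 3, 4, 5} and column 6 has {4, 6}, leaving only 2.
Row 2, column 1: row 2 has {1, 2, 3, 4, 5} and column 1 has {4, 5}, leaving only 6.
Row 6, column 4: row 6 has {1, 4, 5, 6} and column 4 has {2, 4, 5, 6}, leaving only 3.
Row 5, column 4: row 5 has {2, 4, 5} and column 4 has {2, 3, 4, 5, 6}, leaving only 1.
Row 5, column 6: row 5 has {1, 2, 4, 5} and column 6 has {2, 4, 6}, leaving only 3.
Row 1, column 6: row 1 has {5, 6} and column 6 has {2, 3, 4, 6}, leaving only 1.
Row 4 already has {4} and column 6 already has {1, 2, 3, 4, 6}, so row 4, column 6 must be 5.

5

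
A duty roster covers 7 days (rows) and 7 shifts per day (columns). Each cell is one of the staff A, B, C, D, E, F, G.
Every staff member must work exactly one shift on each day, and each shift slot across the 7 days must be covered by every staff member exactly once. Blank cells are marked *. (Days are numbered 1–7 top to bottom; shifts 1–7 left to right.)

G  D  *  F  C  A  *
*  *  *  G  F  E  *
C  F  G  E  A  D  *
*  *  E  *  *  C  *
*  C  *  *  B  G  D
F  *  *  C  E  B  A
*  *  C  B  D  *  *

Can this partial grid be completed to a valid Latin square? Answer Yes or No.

Yes

No day or shift among the givens repeats a symbol, and propagating forced cells runs into no contradiction.
One valid completion exists (for instance, G D B F C A E / D B A G F E C / C F G E A D B / B A E D G C F / E C F A B G D / F G D C E B A / A E C B D F G).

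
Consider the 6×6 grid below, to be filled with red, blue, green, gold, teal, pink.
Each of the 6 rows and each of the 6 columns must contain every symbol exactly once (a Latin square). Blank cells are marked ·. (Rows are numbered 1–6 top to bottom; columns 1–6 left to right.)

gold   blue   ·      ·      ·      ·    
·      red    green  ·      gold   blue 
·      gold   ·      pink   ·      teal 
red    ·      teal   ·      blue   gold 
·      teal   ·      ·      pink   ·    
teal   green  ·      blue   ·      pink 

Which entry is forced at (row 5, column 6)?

red

Row 2, column 1: row 2 has {red, blue, green, gold} and column 1 has {red, gold, teal}, leaving only pink.
Row 2, column 4: row 2 has {red, blue, green, gold, pink} and column 4 has {blue, pink}, leaving only teal.
Row 4, column 2: row 4 has {red, blue, gold, teal} and column 2 has {red, blue, green, gold, teal}, leaving only pink.
Row 4, column 4: row 4 has {red, blue, gold, teal, pink} and column 4 has {blue, teal, pink}, leaving only green.
Row 1, column 4: row 1 has {blue, gold} and column 4 has {blue, green, teal, pink}, leaving only red.
Row 1, column 3: row 1 has {red, blue, gold} and column 3 has {green, teal}, leaving only pink.
Row 1, column 6: row 1 has {red, blue, gold, pink} and column 6 has {blue, gold, teal, pink}, leaving only green.
Row 5 already has {teal, pink} and column 6 already has {blue, green, gold, teal, pink}, so row 5, column 6 must be red.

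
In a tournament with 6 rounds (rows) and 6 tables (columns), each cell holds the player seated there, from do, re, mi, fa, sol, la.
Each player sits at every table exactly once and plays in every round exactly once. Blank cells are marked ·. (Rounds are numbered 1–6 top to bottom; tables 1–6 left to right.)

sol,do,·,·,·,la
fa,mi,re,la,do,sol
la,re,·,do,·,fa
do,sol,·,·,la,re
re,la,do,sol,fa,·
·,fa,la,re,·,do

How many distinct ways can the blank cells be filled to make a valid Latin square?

2

Round 1, table 3: eliminating its round and table leaves {mi, fa}.
Round 1, table 4: eliminating its round and table leaves {mi, fa}.
Round 1, table 5: eliminating its round and table leaves {re, mi}.
Round 3, table 3: eliminating its round and table leaves {mi, sol}.
Round 3, table 5: eliminating its round and table leaves {mi, sol}.
Round 4, table 3: eliminating its round and table leaves {mi, fa}.
Round 4, table 4: eliminating its round and table leaves {mi, fa}.
Round 5, table 6: eliminating its round and table leaves {mi}.
Round 6, table 1: eliminating its round and table leaves {mi}.
Round 6, table 5: eliminating its round and table leaves {mi, sol}.
Enumerating the assignments across these blanks that avoid any round or table repeat gives 2 completions.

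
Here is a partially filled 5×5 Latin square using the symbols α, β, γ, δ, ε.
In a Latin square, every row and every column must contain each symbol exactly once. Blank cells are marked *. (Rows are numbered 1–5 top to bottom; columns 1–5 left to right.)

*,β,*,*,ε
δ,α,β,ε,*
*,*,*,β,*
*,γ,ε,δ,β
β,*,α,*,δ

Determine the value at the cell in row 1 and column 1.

γ

Row 2, column 5: row 2 has {α, β, δ, ε} and column 5 has {β, δ, ε}, leaving only γ.
Row 3, column 5: row 3 has {β} and column 5 has {β, γ, δ, ε}, leaving only α.
Row 4, column 1: row 4 has {β, γ, δ, ε} and column 1 has {β, δ}, leaving only α.
Row 1 already has {β, ε} and column 1 already has {α, β, δ}, so row 1, column 1 must be γ.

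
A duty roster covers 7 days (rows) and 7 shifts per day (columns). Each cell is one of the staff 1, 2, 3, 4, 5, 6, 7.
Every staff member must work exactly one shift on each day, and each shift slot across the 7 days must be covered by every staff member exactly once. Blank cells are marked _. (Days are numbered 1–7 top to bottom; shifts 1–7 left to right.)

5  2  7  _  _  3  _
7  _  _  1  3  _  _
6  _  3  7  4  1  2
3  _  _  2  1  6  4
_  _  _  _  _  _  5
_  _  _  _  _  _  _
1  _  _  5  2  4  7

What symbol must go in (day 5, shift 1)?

Day 1, shift 5: day 1 has {2, 3, 5, 7} and shift 5 has {1, 2, 3, 4}, leaving only 6.
Day 1, shift 4: day 1 has {2, 3, 5, 6, 7} and shift 4 has {1, 2, 5, 7}, leaving only 4.
Day 1, shift 7: day 1 has {2, 3, 4, 5, 6, 7} and shift 7 has {2, 4, 5, 7}, leaving only 1.
Day 2, shift 7: day 2 has {1, 3, 7} and shift 7 has {1, 2, 4, 5, 7}, leaving only 6.
Day 3, shift 2: day 3 has {1, 2, 3, 4, 6, 7} and shift 2 has {2}, leaving only 5.
Day 2, shift 2: day 2 has {1, 3, 6, 7} and shift 2 has {2, 5}, leaving only 4.
Day 4, shift 2: day 4 has {1, 2, 3, 4, 6} and shift 2 has {2, 4, 5}, leaving only 7.
Day 4, shift 3: day 4 has {1, 2, 3, 4, 6, 7} and shift 3 has {3, 7}, leaving only 5.
Day 2, shift 3: day 2 has {1, 3, 4, 6, 7} and shift 3 has {3, 5, 7}, leaving only 2.
Day 2, shift 6: day 2 has {1, 2, 3, 4, 6, 7} and shift 6 has {1, 3, 4, 6}, leaving only 5.
Day 5, shift 5: day 5 has {5} and shift 5 has {1, 2, 3, 4, 6}, leaving only 7.
Day 5, shift 6: day 5 has {5, 7} and shift 6 has {1, 3, 4, 5, 6}, leaving only 2.
Day 5 already has {2, 5, 7} and shift 1 already has {1, 3, 5, 6, 7}, so day 5, shift 1 must be 4.

4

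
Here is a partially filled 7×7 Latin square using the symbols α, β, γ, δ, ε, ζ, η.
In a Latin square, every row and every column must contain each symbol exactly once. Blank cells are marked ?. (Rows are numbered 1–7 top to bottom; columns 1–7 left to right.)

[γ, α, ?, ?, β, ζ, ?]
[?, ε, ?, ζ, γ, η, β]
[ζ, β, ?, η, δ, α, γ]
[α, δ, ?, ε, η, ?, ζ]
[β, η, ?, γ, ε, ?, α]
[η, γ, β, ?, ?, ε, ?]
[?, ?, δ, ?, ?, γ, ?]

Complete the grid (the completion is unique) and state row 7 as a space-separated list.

ε ζ δ β α γ η

Row 7, column 1: row 7 has {γ, δ} and column 1 has {α, β, γ, ζ, η}, leaving only ε.
Row 7, column 2: row 7 has {γ, δ, ε} and column 2 has {α, β, γ, δ, ε, η}, leaving only ζ.
Row 7, column 5: row 7 has {γ, δ, ε, ζ} and column 5 has {β, γ, δ, ε, η}, leaving only α.
Row 7, column 4: row 7 has {α, γ, δ, ε, ζ} and column 4 has {γ, ε, ζ, η}, leaving only β.
Row 7, column 7: row 7 has {α, β, γ, δ, ε, ζ} and column 7 has {α, β, γ, ζ}, leaving only η.
So row 7 reads: ε ζ δ β α γ η.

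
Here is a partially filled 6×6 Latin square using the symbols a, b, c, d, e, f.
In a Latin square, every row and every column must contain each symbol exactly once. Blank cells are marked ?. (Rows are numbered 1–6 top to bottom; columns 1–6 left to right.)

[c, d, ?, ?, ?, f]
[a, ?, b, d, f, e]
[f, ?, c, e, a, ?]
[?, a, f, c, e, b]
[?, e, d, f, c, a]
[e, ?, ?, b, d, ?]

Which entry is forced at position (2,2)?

c

Row 2 already has {a, b, d, e, f} and column 2 already has {a, d, e}, so row 2, column 2 must be c.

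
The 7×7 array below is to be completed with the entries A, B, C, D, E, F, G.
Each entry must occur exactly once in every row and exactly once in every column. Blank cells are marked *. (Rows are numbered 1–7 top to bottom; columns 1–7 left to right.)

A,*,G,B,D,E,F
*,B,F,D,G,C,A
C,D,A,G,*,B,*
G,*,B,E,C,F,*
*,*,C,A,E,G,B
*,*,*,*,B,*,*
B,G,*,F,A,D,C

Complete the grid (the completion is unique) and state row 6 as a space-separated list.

F E D C B A G

Row 6, column 4: row 6 has {B} and column 4 has {A, B, D, E, F, G}, leaving only C.
Row 6, column 6: row 6 has {B, C} and column 6 has {B, C, D, E, F, G}, leaving only A.
Row 1, column 2: row 1 has {A, B, D, E, F, G} and column 2 has {B, D, G}, leaving only C.
Row 2, column 1: row 2 has {A, B, C, D, F, G} and column 1 has {A, B, C, G}, leaving only E.
Row 3, column 5: row 3 has {A, B, C, D, G} and column 5 has {A, B, C, D, E, G}, leaving only F.
Row 3, column 7: row 3 has {A, B, C, D, F, G} and column 7 has {A, B, C, F}, leaving only E.
Row 4, column 2: row 4 has {B, C, E, F, G} and column 2 has {B, C, D, G}, leaving only A.
Row 4, column 7: row 4 has {A, B, C, E, F, G} and column 7 has {A, B, C, E, F}, leaving only D.
Row 6, column 7: row 6 has {A, B, C} and column 7 has {A, B, C, D, E, F}, leaving only G.
Row 5, column 2: row 5 has {A, B, C, E, G} and column 2 has {A, B, C, D, G}, leaving only F.
Row 6, column 2: row 6 has {A, B, C, G} and column 2 has {A, B, C, D, F, G}, leaving only E.
Row 6, column 3: row 6 has {A, B, C, E, G} and column 3 has {A, B, C, F, G}, leaving only D.
Row 6, column 1: row 6 has {A, B, C, D, E, G} and column 1 has {A, B, C, E, G}, leaving only F.
So row 6 reads: F E D C B A G.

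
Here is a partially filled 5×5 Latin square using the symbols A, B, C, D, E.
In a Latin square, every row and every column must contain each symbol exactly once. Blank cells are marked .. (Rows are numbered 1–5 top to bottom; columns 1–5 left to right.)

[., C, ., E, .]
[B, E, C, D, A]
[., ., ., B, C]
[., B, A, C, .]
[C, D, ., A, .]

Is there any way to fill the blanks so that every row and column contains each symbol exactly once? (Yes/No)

Yes

No row or column among the givens repeats a symbol, and propagating forced cells runs into no contradiction.
One valid completion exists (for instance, A C B E D / B E C D A / E A D B C / D B A C E / C D E A B).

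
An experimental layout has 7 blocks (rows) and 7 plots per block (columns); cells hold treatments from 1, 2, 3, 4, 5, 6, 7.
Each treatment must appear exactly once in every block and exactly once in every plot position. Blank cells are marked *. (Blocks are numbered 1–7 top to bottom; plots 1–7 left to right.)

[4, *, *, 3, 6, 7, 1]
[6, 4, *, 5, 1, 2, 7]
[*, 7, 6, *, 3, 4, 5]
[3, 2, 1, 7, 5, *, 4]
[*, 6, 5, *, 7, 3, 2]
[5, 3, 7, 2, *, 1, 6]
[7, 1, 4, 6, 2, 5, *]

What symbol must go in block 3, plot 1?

Block 1, plot 2: block 1 has {1, 3, 4, 6, 7} and plot 2 has {1, 2, 3, 4, 6, 7}, leaving only 5.
Block 1, plot 3: block 1 has {1, 3, 4, 5, 6, 7} and plot 3 has {1, 4, 5, 6, 7}, leaving only 2.
Block 2, plot 3: block 2 has {1, 2, 4, 5, 6, 7} and plot 3 has {1, 2, 4, 5, 6, 7}, leaving only 3.
Block 3, plot 4: block 3 has {3, 4, 5, 6, 7} and plot 4 has {2, 3, 5, 6, 7}, leaving only 1.
Block 3 already has {1, 3, 4, 5, 6, 7} and plot 1 already has {3, 4, 5, 6, 7}, so block 3, plot 1 must be 2.

2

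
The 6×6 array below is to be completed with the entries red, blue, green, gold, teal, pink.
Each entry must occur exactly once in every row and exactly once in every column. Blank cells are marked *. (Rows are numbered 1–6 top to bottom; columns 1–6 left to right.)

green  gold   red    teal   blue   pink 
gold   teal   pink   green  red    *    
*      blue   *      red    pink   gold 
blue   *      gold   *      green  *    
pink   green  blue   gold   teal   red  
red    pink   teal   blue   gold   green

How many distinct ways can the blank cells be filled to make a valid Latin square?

Row 2, column 6: eliminating its row and column leaves {blue}.
Row 3, column 1: eliminating its row and column leaves {teal}.
Row 3, column 3: eliminating its row and column leaves {green}.
Row 4, column 2: eliminating its row and column leaves {red}.
Row 4, column 4: eliminating its row and column leaves {pink}.
Row 4, column 6: eliminating its row and column leaves {teal}.
Only one assignment across all blanks avoids any row or column repeat, giving 1 completion.

1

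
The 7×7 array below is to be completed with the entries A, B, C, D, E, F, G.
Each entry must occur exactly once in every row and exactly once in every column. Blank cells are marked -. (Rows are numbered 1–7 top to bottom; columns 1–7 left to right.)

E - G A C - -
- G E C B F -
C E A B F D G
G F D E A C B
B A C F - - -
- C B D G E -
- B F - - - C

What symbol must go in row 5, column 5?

D

Row 1, column 2: row 1 has {A, C, E, G} and column 2 has {A, B, C, E, F, G}, leaving only D.
Row 1, column 6: row 1 has {A, C, D, E, G} and column 6 has {C, D, E, F}, leaving only B.
Row 1, column 7: row 1 has {A, B, C, D, E, G} and column 7 has {B, C, G}, leaving only F.
Row 5, column 6: row 5 has {A, B, C, F} and column 6 has {B, C, D, E, F}, leaving only G.
Row 6, column 7: row 6 has {B, C, D, E, G} and column 7 has {B, C, F, G}, leaving only A.
Row 2, column 7: row 2 has {B, C, E, F, G} and column 7 has {A, B, C, F, G}, leaving only D.
Row 2, column 1: row 2 has {B, C, D, E, F, G} and column 1 has {B, C, E, G}, leaving only A.
Row 5, column 7: row 5 has {A, B, C, F, G} and column 7 has {A, B, C, D, F, G}, leaving only E.
Row 5 already has {A, B, C, E, F, G} and column 5 already has {A, B, C, F, G}, so row 5, column 5 must be D.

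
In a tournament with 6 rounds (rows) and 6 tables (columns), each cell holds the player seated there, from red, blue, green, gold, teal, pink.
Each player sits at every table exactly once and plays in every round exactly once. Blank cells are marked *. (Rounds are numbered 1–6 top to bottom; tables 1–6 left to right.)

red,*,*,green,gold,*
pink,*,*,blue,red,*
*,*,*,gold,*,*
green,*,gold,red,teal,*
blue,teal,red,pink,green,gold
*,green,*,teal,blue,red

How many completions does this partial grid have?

Round 1, table 2: eliminating its round and table leaves {blue, pink}.
Round 1, table 3: eliminating its round and table leaves {blue, teal, pink}.
Round 1, table 6: eliminating its round and table leaves {blue, teal, pink}.
Round 2, table 2: eliminating its round and table leaves {gold}.
Round 2, table 3: eliminating its round and table leaves {green, teal}.
Round 2, table 6: eliminating its round and table leaves {green, teal}.
Round 3, table 1: eliminating its round and table leaves {teal}.
Round 3, table 2: eliminating its round and table leaves {red, blue, pink}.
Round 3, table 3: eliminating its round and table leaves {blue, green, teal, pink}.
Round 3, table 5: eliminating its round and table leaves {pink}.
Round 3, table 6: eliminating its round and table leaves {blue, green, teal, pink}.
Round 4, table 2: eliminating its round and table leaves {blue, pink}.
Round 4, table 6: eliminating its round and table leaves {blue, pink}.
Round 6, table 1: eliminating its round and table leaves {gold}.
Round 6, table 3: eliminating its round and table leaves {pink}.
Enumerating the assignments across these blanks that avoid any round or table repeat gives 3 completions.

3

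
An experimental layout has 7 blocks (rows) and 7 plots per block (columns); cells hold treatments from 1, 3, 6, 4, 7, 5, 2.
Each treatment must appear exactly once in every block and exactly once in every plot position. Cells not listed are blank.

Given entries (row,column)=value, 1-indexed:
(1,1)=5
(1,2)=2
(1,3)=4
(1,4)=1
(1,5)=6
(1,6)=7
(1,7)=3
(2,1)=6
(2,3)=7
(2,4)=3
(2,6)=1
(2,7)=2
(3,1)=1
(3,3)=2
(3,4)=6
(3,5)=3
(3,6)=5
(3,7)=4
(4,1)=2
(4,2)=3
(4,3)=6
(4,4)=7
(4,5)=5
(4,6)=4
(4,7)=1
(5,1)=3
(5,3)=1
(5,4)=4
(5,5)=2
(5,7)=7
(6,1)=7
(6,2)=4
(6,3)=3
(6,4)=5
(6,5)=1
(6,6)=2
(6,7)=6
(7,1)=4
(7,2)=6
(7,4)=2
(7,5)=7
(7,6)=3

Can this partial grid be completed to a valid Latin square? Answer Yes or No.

No

Block 2, plot 2: block 2 has {1, 3, 6, 7, 2} and plot 2 has {3, 6, 4, 2}, so it must be 5.
Now block 5, plot 2: block 5 together with plot 2 already contain {1, 3, 6, 4, 7, 5, 2} — every symbol — so nothing can go there. The grid has no valid completion.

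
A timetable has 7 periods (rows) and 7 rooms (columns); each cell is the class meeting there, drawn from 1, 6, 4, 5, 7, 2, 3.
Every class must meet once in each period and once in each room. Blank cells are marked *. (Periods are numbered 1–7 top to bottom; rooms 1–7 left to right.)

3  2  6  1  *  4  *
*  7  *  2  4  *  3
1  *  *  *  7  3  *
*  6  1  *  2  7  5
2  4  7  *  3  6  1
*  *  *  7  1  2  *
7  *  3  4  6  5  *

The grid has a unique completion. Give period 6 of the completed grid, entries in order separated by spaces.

5 3 4 7 1 2 6

Period 1, room 5: period 1 has {1, 6, 4, 2, 3} and room 5 has {1, 6, 4, 7, 2, 3}, leaving only 5.
Period 1, room 7: period 1 has {1, 6, 4, 5, 2, 3} and room 7 has {1, 5, 3}, leaving only 7.
Period 2, room 3: period 2 has {4, 7, 2, 3} and room 3 has {1, 6, 7, 3}, leaving only 5.
Period 6, room 3: period 6 has {1, 7, 2} and room 3 has {1, 6, 5, 7, 3}, leaving only 4.
Period 6, room 7: period 6 has {1, 4, 7, 2} and room 7 has {1, 5, 7, 3}, leaving only 6.
Period 6, room 1: period 6 has {1, 6, 4, 7, 2} and room 1 has {1, 7, 2, 3}, leaving only 5.
Period 6, room 2: period 6 has {1, 6, 4, 5, 7, 2} and room 2 has {6, 4, 7, 2}, leaving only 3.
So period 6 reads: 5 3 4 7 1 2 6.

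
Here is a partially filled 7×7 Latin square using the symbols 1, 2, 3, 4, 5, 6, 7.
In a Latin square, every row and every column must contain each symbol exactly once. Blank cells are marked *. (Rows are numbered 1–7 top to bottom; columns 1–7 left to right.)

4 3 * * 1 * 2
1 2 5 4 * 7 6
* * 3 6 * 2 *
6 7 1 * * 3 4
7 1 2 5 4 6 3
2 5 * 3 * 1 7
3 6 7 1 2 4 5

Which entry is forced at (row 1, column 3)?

Row 1 already has {1, 2, 3, 4} and column 3 already has {1, 2, 3, 5, 7}, so row 1, column 3 must be 6.

6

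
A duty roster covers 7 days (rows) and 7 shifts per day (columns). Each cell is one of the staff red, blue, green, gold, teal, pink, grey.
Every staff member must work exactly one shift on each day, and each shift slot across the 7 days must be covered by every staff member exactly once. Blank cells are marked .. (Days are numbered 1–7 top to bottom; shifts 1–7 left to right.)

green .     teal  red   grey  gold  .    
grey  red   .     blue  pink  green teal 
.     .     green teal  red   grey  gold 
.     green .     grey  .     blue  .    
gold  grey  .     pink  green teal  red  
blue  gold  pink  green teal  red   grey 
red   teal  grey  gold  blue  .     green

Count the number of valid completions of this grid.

Day 1, shift 2: eliminating its day and shift leaves {blue, pink}.
Day 1, shift 7: eliminating its day and shift leaves {blue, pink}.
Day 2, shift 3: eliminating its day and shift leaves {gold}.
Day 3, shift 1: eliminating its day and shift leaves {pink}.
Day 3, shift 2: eliminating its day and shift leaves {blue, pink}.
Day 4, shift 1: eliminating its day and shift leaves {teal, pink}.
Day 4, shift 3: eliminating its day and shift leaves {red, gold}.
Day 4, shift 5: eliminating its day and shift leaves {gold}.
Day 4, shift 7: eliminating its day and shift leaves {pink}.
Day 5, shift 3: eliminating its day and shift leaves {blue}.
Day 7, shift 6: eliminating its day and shift leaves {pink}.
Only one assignment across all blanks avoids any day or shift repeat, giving 1 completion.

1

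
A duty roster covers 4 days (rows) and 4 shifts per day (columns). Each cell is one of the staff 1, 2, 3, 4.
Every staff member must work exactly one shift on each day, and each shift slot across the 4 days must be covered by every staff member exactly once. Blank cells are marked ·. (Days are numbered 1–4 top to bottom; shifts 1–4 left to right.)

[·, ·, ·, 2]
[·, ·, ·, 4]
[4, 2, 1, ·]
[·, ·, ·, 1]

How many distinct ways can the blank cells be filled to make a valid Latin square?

Day 1, shift 1: eliminating its day and shift leaves {1, 3}.
Day 1, shift 2: eliminating its day and shift leaves {1, 3, 4}.
Day 1, shift 3: eliminating its day and shift leaves {3, 4}.
Day 2, shift 1: eliminating its day and shift leaves {1, 2, 3}.
Day 2, shift 2: eliminating its day and shift leaves {1, 3}.
Day 2, shift 3: eliminating its day and shift leaves {2, 3}.
Day 3, shift 4: eliminating its day and shift leaves {3}.
Day 4, shift 1: eliminating its day and shift leaves {2, 3}.
Day 4, shift 2: eliminating its day and shift leaves {3, 4}.
Day 4, shift 3: eliminating its day and shift leaves {2, 3, 4}.
Enumerating the assignments across these blanks that avoid any day or shift repeat gives 4 completions.

4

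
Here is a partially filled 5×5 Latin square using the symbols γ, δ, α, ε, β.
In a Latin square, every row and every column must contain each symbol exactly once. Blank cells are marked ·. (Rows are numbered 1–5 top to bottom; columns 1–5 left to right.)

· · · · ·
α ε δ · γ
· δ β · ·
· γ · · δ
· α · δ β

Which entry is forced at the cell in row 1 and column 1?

δ

Row 1, column 2: row 1 has {} and column 2 has {γ, δ, α, ε}, leaving only β.
Row 2, column 4: row 2 has {γ, δ, α, ε} and column 4 has {δ}, leaving only β.
Row 1, column 1 is narrowed to {γ, δ, ε}.
If it were γ, then row 5, column 1 would be left with no valid symbol.
If it were ε, then row 1, column 4 would be left with no valid symbol.
So row 1, column 1 must be δ.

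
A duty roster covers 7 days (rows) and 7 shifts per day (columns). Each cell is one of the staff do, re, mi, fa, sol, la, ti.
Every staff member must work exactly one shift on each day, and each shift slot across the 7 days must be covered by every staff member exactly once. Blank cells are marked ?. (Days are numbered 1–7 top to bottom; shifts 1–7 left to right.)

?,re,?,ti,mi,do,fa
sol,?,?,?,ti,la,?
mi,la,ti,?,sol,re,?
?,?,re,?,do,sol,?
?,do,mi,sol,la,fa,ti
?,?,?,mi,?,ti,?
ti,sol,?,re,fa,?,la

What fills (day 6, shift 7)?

sol

Day 1, shift 1: day 1 has {do, re, mi, fa, ti} and shift 1 has {mi, sol, ti}, leaving only la.
Day 1, shift 3: day 1 has {do, re, mi, fa, la, ti} and shift 3 has {re, mi, ti}, leaving only sol.
Day 3, shift 7: day 3 has {re, mi, sol, la, ti} and shift 7 has {fa, la, ti}, leaving only do.
Day 3, shift 4: day 3 has {do, re, mi, sol, la, ti} and shift 4 has {re, mi, sol, ti}, leaving only fa.
Day 2, shift 4: day 2 has {sol, la, ti} and shift 4 has {re, mi, fa, sol, ti}, leaving only do.
Day 2, shift 3: day 2 has {do, sol, la, ti} and shift 3 has {re, mi, sol, ti}, leaving only fa.
Day 2, shift 2: day 2 has {do, fa, sol, la, ti} and shift 2 has {do, re, sol, la}, leaving only mi.
Day 2, shift 7: day 2 has {do, mi, fa, sol, la, ti} and shift 7 has {do, fa, la, ti}, leaving only re.
Day 6 already has {mi, ti} and shift 7 already has {do, re, fa, la, ti}, so day 6, shift 7 must be sol.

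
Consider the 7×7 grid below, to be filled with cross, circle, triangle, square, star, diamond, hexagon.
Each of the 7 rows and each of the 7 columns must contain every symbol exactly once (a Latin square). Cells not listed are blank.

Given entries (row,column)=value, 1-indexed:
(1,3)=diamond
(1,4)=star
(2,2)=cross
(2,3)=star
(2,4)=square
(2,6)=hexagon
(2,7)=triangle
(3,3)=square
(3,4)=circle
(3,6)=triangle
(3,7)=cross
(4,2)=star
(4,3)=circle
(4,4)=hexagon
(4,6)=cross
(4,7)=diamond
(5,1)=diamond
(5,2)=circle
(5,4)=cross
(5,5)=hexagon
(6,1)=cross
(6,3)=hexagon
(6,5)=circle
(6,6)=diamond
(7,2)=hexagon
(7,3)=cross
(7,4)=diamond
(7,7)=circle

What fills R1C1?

square

Row 2, column 1: row 2 has {cross, triangle, square, star, hexagon} and column 1 has {cross, diamond}, leaving only circle.
Row 2, column 5: row 2 has {cross, circle, triangle, square, star, hexagon} and column 5 has {circle, hexagon}, leaving only diamond.
Row 3, column 2: row 3 has {cross, circle, triangle, square} and column 2 has {cross, circle, star, hexagon}, leaving only diamond.
Row 3, column 5: row 3 has {cross, circle, triangle, square, diamond} and column 5 has {circle, diamond, hexagon}, leaving only star.
Row 3, column 1: row 3 has {cross, circle, triangle, square, star, diamond} and column 1 has {cross, circle, diamond}, leaving only hexagon.
Row 5, column 3: row 5 has {cross, circle, diamond, hexagon} and column 3 has {cross, circle, square, star, diamond, hexagon}, leaving only triangle.
Row 6, column 4: row 6 has {cross, circle, diamond, hexagon} and column 4 has {cross, circle, square, star, diamond, hexagon}, leaving only triangle.
Row 6, column 2: row 6 has {cross, circle, triangle, diamond, hexagon} and column 2 has {cross, circle, star, diamond, hexagon}, leaving only square.
Row 1, column 2: row 1 has {star, diamond} and column 2 has {cross, circle, square, star, diamond, hexagon}, leaving only triangle.
Row 1 already has {triangle, star, diamond} and column 1 already has {cross, circle, diamond, hexagon}, so row 1, column 1 must be square.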